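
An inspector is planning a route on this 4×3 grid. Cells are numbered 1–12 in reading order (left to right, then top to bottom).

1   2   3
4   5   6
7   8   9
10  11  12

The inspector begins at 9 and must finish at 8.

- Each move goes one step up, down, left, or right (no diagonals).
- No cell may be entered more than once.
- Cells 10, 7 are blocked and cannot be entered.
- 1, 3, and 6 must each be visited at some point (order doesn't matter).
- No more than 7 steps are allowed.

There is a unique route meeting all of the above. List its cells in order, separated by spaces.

The budget equals the shortest possible length, so every move has to be on a shortest route through the required cells.
Route from 9: up 2 to 3, left 2 to 1, down 1 to 4, right 1 to 5, down 1 to 8 — 7 moves in all.
Check: all required cells visited; 7 ≤ 7 moves.

9 6 3 2 1 4 5 8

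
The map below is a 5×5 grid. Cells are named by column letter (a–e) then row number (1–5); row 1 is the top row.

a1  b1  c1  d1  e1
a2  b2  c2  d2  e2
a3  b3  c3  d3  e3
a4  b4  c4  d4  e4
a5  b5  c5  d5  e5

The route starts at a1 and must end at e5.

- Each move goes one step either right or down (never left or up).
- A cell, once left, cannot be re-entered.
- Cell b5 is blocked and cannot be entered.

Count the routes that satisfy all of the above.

65

A right/down-only route from a1 to e5 makes exactly 4 down-moves and 4 right-moves in some order.
With no other constraints that would be C(8,4) = 70 routes.
Subtract routes through each blocked cell (inclusion–exclusion for overlaps): − through b5: 5 → 65.
That gives 65 routes.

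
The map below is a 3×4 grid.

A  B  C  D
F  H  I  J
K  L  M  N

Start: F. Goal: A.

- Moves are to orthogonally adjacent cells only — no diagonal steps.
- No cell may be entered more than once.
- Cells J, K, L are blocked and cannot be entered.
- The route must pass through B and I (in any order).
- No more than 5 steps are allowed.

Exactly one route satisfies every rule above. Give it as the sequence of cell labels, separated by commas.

The 5-move cap with required stops at B, I leaves no slack for detours.
Route from F: 2× right (reaching I), up to C, 2× left (reaching A) — 5 moves in all.
Check: all required cells visited; 5 ≤ 5 moves.

F, H, I, C, B, A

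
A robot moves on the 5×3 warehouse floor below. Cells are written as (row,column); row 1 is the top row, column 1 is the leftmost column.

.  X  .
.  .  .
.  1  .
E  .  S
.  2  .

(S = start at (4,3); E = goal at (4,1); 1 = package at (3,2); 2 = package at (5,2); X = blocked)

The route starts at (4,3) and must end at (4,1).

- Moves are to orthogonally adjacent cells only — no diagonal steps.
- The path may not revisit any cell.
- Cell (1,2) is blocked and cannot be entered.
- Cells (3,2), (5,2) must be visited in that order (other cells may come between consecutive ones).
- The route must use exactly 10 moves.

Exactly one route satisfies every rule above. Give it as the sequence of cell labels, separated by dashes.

The waypoints must appear in the order (3,2), (5,2), with no cell reused.
Route from (4,3): up 2 to (2,3), left 2 to (2,1), down 1 to (3,1), right 1 to (3,2), down 2 to (5,2), left 1 to (5,1), up 1 to (4,1) — 10 moves in all.
Check: order respected (1 at step 6, 2 at step 8); 10 moves as required.

(4,3) - (3,3) - (2,3) - (2,2) - (2,1) - (3,1) - (3,2) - (4,2) - (5,2) - (5,1) - (4,1)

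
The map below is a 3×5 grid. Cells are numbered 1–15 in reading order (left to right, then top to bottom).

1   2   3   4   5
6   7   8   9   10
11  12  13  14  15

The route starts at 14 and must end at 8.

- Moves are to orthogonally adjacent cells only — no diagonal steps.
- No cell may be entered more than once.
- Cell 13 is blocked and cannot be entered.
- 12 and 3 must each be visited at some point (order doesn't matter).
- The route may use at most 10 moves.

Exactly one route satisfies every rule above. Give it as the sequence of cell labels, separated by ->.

The 10-move cap with required stops at 12, 3 leaves no slack for detours.
Route from 14: up 2 to 4, left 3 to 1, down 2 to 11, right 1 to 12, up 1 to 7, right 1 to 8 — 10 moves in all.
Check: all required cells visited; 10 ≤ 10 moves.

14 -> 9 -> 4 -> 3 -> 2 -> 1 -> 6 -> 11 -> 12 -> 7 -> 8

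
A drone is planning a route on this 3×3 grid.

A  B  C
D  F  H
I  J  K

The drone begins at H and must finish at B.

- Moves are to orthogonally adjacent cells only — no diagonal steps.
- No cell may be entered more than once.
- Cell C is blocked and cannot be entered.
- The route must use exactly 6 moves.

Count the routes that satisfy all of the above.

Need simple routes of exactly 6 moves from H to B (Manhattan distance 2, so 2 moves are spent on a detour and 2 undoing it).
Enumerating: H K J F D A B | H K J I D A B | H K J I D F B | H F J I D A B.
That gives 4 routes.

4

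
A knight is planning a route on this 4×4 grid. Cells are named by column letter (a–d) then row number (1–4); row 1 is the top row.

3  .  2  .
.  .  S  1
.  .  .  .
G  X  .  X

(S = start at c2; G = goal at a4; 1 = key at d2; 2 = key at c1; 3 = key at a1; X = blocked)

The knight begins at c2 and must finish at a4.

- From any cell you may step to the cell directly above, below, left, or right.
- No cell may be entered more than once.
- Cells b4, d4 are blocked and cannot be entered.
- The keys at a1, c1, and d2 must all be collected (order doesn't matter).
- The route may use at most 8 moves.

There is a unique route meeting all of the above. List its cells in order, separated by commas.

c2, d2, d1, c1, b1, a1, a2, a3, a4

The 8-move cap with required stops at a1, c1, d2 leaves no slack for detours.
Route from c2: right 1 to d2, up 1 to d1, left 3 to a1, down 3 to a4 — 8 moves in all.
Check: all required cells visited; 8 ≤ 8 moves.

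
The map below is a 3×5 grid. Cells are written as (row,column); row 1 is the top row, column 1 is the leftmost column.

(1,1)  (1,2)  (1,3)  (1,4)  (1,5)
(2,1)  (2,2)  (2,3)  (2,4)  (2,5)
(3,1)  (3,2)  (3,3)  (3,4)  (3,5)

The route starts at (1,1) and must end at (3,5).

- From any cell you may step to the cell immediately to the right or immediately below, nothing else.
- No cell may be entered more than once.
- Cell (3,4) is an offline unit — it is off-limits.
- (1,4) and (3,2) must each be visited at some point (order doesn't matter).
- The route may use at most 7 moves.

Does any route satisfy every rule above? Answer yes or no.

(3,2) is below but to the left of (1,4): going (1,4) → (3,2) would need a leftward move and (3,2) → (1,4) an upward move, so no right/down-only route can visit both required cells.

no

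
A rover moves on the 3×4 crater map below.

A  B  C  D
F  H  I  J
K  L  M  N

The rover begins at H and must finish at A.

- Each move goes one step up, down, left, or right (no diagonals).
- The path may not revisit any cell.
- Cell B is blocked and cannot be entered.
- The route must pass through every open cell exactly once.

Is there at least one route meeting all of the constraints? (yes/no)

One route that works: H → I → C → D → J → N → M → L → K → F → A.

yes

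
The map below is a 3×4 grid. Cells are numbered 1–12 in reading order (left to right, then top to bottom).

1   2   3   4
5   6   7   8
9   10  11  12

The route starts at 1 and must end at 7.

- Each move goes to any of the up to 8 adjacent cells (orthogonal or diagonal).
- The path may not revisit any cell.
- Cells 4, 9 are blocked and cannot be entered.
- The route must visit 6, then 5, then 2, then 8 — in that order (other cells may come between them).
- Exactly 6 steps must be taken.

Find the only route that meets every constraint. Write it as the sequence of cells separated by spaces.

The waypoints must appear in the order 6, 5, 2, 8, with no cell reused.
Route from 1: down-right to 6, left to 5, up-right to 2, right to 3, down-right to 8, left to 7 — 6 moves in all.
Check: order respected (6 at step 1, 5 at step 2, 2 at step 3, 8 at step 5); 6 moves as required.

1 6 5 2 3 8 7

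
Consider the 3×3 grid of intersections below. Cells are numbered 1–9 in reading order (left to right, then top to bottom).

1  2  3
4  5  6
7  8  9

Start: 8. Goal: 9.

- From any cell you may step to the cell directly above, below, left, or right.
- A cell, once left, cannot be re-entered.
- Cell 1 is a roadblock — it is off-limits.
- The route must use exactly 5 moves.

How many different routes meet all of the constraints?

Need simple routes of exactly 5 moves from 8 to 9 (Manhattan distance 1, so 2 moves are spent on a detour and 2 undoing it).
Enumerating: 8 5 2 3 6 9 | 8 7 4 5 6 9.
That gives 2 routes.

2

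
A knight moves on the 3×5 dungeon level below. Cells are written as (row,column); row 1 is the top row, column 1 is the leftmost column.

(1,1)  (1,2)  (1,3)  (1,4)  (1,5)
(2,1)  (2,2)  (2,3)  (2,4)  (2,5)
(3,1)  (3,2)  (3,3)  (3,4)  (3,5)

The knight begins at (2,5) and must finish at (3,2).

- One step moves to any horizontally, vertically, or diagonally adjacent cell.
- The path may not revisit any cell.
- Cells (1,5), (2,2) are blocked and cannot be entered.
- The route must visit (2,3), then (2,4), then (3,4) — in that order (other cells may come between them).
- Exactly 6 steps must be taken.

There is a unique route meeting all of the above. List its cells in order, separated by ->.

The waypoints must appear in the order (2,3), (2,4), (3,4), with no cell reused.
Route from (2,5): up-left to (1,4), down-left to (2,3), right to (2,4), down to (3,4), 2× left (reaching (3,2)) — 6 moves in all.
Check: order respected ((2,3) at step 2, (2,4) at step 3, (3,4) at step 4); 6 moves as required.

(2,5) -> (1,4) -> (2,3) -> (2,4) -> (3,4) -> (3,3) -> (3,2)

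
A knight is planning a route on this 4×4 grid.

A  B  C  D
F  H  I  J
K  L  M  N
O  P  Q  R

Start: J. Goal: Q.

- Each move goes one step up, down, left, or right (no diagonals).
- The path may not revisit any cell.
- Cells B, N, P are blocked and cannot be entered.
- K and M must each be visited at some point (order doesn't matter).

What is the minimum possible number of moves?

7

Any route passes through K and M in some order between J and Q. Summing Manhattan distances along each leg and taking the cheapest ordering (J → M → K → Q) gives a lower bound of 2 + 2 + 3 = 7 moves.
A route of 7 moves achieves this: J → I → H → F → K → L → M → Q.
Since 7 matches the lower bound, it is optimal.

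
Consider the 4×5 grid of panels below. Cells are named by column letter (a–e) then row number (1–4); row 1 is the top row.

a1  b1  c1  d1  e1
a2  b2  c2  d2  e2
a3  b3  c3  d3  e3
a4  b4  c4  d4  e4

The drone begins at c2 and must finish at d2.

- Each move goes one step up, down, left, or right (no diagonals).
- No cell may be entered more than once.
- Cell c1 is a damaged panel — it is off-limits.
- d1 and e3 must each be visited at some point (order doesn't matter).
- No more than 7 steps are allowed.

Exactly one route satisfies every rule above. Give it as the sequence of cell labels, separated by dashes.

Any route must reach d1 and e3 and still end at d2 within 7 moves, so the order of the required stops is forced.
Route from c2: down to c3, 2× right (reaching e3), 2× up (reaching e1), left to d1, down to d2 — 7 moves in all.
Check: all required cells visited; 7 ≤ 7 moves.

c2 - c3 - d3 - e3 - e2 - e1 - d1 - d2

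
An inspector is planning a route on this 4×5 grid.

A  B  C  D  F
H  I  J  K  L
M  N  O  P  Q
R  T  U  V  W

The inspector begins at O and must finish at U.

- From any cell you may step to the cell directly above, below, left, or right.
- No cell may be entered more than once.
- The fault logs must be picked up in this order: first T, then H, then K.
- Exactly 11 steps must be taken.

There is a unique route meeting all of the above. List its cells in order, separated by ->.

The waypoints must appear in the order T, H, K, with no cell reused.
Route from O: left to N, down to T, left to R, 2× up (reaching H), 3× right (reaching K), 2× down (reaching V), left to U — 11 moves in all.
Check: order respected (T at step 2, H at step 5, K at step 8); 11 moves as required.

O -> N -> T -> R -> M -> H -> I -> J -> K -> P -> V -> U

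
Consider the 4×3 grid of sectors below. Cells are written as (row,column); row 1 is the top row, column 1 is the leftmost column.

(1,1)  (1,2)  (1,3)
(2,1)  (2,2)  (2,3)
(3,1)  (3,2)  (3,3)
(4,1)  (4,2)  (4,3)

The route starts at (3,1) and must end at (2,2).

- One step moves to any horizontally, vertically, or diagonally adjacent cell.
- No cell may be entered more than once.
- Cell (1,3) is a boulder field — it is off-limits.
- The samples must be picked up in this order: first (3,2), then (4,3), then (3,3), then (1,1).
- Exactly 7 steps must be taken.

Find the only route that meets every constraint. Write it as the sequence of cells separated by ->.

(3,1) -> (3,2) -> (4,3) -> (3,3) -> (2,3) -> (1,2) -> (1,1) -> (2,2)

The waypoints must appear in the order (3,2), (4,3), (3,3), (1,1), with no cell reused.
Route from (3,1): right 1 to (3,2), down-right 1 to (4,3), up 2 to (2,3), up-left 1 to (1,2), left 1 to (1,1), down-right 1 to (2,2) — 7 moves in all.
Check: order respected ((3,2) at step 1, (4,3) at step 2, (3,3) at step 3, (1,1) at step 6); 7 moves as required.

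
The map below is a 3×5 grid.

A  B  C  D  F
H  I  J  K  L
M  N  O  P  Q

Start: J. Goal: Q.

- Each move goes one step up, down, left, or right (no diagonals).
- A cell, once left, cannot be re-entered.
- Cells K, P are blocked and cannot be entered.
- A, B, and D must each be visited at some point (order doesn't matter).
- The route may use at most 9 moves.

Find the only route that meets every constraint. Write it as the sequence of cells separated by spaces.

The 9-move cap with required stops at A, B, D leaves no slack for detours.
Route from J: 2× left (reaching H), up to A, 4× right (reaching F), 2× down (reaching Q) — 9 moves in all.
Check: all required cells visited; 9 ≤ 9 moves.

J I H A B C D F L Q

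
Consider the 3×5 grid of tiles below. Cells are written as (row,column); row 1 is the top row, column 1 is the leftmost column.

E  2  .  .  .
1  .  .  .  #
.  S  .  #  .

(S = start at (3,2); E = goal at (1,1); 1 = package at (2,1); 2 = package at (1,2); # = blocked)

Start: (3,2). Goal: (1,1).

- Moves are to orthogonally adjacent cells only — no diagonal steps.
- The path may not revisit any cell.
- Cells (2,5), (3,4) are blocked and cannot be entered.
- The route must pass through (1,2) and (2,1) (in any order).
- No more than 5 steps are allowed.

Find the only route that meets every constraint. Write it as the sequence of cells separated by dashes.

(3,2) - (3,1) - (2,1) - (2,2) - (1,2) - (1,1)

Any route must reach (1,2) and (2,1) and still end at (1,1) within 5 moves, so the order of the required stops is forced.
Route from (3,2): left 1 to (3,1), up 1 to (2,1), right 1 to (2,2), up 1 to (1,2), left 1 to (1,1) — 5 moves in all.
Check: all required cells visited; 5 ≤ 5 moves.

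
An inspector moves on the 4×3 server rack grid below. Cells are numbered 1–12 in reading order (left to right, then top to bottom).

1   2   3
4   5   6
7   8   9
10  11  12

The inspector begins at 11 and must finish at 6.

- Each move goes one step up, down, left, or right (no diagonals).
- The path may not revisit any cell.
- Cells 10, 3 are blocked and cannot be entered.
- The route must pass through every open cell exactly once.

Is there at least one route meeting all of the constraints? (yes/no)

One route that works: 11 → 12 → 9 → 8 → 7 → 4 → 1 → 2 → 5 → 6.

yes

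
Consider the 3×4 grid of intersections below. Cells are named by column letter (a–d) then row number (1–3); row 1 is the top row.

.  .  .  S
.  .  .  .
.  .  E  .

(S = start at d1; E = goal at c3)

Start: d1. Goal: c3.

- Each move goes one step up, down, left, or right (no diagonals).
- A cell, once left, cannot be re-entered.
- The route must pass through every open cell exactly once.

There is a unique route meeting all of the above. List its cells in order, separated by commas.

d1, c1, b1, a1, a2, a3, b3, b2, c2, d2, d3, c3

Need to visit all 12 open cells exactly once, starting at d1 and ending at c3.
Cell d3 has only two open neighbours (d2 and c3), so the path must pass straight through it: one of those is the cell it's entered from and the other is where it exits.
Route from d1: 3× left (reaching a1), 2× down (reaching a3), right to b3, up to b2, 2× right (reaching d2), down to d3, left to c3 — 11 moves in all.
Check: all 12 open cells covered.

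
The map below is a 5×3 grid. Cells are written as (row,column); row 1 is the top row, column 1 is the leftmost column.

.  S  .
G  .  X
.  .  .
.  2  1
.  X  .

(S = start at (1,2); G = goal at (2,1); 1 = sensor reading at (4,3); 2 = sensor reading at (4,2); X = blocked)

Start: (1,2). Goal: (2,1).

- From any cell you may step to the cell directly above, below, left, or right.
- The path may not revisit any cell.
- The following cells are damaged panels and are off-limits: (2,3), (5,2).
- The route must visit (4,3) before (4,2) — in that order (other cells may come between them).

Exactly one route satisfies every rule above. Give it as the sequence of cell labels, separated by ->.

The waypoints must appear in the order (4,3), (4,2), with no cell reused.
Route from (1,2): 2× down (reaching (3,2)), right to (3,3), down to (4,3), 2× left (reaching (4,1)), 2× up (reaching (2,1)) — 8 moves in all.
Check: order respected (1 at step 4, 2 at step 5).

(1,2) -> (2,2) -> (3,2) -> (3,3) -> (4,3) -> (4,2) -> (4,1) -> (3,1) -> (2,1)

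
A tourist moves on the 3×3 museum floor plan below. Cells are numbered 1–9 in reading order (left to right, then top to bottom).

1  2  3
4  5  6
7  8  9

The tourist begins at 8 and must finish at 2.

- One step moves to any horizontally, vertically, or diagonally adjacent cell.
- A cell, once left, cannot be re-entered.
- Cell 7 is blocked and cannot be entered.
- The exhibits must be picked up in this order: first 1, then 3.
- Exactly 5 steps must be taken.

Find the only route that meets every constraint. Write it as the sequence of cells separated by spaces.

The waypoints must appear in the order 1, 3, with no cell reused.
Route from 8: up-left to 4, up to 1, down-right to 5, up-right to 3, left to 2 — 5 moves in all.
Check: order respected (1 at step 2, 3 at step 4); 5 moves as required.

8 4 1 5 3 2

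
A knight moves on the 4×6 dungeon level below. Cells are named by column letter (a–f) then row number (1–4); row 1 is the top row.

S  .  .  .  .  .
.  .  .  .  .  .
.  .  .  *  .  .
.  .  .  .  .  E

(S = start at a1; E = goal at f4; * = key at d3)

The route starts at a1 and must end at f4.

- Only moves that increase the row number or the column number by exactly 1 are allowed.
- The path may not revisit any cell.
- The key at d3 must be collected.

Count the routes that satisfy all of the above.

A right/down-only route from a1 to f4 makes exactly 3 down-moves and 5 right-moves in some order.
With no other constraints that would be C(8,3) = 56 routes.
Split at d3 and multiply the segment counts: a1→d3: 10; d3→f4: 3; product = 30.
That gives 30 routes.

30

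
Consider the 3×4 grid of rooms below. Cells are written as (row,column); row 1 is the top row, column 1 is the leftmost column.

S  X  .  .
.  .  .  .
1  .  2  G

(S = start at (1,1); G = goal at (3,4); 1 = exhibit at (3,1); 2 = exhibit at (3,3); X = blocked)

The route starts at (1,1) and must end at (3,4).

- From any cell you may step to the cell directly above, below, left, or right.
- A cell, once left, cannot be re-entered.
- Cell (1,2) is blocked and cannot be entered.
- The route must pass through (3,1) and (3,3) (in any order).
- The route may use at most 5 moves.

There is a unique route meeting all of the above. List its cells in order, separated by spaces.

Any route must reach (3,1) and (3,3) and still end at (3,4) within 5 moves, so the order of the required stops is forced.
Route from (1,1): 2× down (reaching (3,1)), 3× right (reaching (3,4)) — 5 moves in all.
Check: all required cells visited; 5 ≤ 5 moves.

(1,1) (2,1) (3,1) (3,2) (3,3) (3,4)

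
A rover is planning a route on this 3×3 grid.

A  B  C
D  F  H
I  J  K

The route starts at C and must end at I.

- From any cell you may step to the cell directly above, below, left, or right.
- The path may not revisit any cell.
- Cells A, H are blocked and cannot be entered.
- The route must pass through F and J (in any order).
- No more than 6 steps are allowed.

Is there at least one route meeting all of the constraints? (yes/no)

yes

One route that works: C → B → F → J → I.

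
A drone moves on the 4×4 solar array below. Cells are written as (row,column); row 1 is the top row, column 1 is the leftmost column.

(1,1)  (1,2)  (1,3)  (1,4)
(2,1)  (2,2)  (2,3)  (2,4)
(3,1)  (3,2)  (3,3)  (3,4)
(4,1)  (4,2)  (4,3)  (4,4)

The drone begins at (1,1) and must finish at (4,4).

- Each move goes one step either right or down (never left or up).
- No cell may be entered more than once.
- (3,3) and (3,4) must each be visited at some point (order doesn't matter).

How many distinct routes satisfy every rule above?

6

A right/down-only route from (1,1) to (4,4) makes exactly 3 down-moves and 3 right-moves in some order.
With no other constraints that would be C(6,3) = 20 routes.
A monotone route can only reach the required cells in the order (3,3), (3,4), so split there and multiply the segment counts: (1,1)→(3,3): 6; (3,3)→(3,4): 1; (3,4)→(4,4): 1; product = 6.
That gives 6 routes.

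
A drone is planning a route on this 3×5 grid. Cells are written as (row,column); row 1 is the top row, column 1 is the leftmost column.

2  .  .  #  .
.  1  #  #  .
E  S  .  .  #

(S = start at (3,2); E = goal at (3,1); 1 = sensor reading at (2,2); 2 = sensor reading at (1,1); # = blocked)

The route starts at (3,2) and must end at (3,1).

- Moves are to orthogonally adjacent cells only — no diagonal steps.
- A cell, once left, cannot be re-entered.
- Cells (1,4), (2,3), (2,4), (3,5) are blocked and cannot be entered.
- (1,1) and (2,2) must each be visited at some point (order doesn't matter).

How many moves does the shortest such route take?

5

Any route passes through (1,1) and (2,2) in some order between (3,2) and (3,1). Summing Manhattan distances along each leg and taking the cheapest ordering ((3,2) → (2,2) → (1,1) → (3,1)) gives a lower bound of 1 + 2 + 2 = 5 moves.
A route of 5 moves achieves this: (3,2) → (2,2) → (1,2) → (1,1) → (2,1) → (3,1).
Since 5 matches the lower bound, it is optimal.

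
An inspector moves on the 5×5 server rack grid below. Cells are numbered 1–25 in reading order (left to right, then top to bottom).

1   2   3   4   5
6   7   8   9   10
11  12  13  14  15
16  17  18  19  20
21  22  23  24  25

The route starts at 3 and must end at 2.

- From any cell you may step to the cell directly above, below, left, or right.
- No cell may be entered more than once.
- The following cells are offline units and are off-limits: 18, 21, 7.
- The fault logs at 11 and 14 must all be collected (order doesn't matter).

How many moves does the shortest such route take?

Any route passes through 11 and 14 in some order between 3 and 2. Summing Manhattan distances along each leg and taking the cheapest ordering (3 → 14 → 11 → 2) gives a lower bound of 3 + 3 + 3 = 9 moves.
A route of 9 moves achieves this: 3 → 8 → 9 → 14 → 13 → 12 → 11 → 6 → 1 → 2.
Since 9 matches the lower bound, it is optimal.

9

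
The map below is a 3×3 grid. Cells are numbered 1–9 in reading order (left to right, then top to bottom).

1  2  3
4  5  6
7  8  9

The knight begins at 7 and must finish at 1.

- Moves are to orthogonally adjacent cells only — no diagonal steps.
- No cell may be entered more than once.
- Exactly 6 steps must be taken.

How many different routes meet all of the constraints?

Need simple routes of exactly 6 moves from 7 to 1 (Manhattan distance 2, so 2 moves are spent on a detour and 2 undoing it).
Enumerating: 7 4 5 6 3 2 1 | 7 8 5 6 3 2 1 | 7 8 9 6 3 2 1 | 7 8 9 6 5 2 1 | 7 8 9 6 5 4 1.
That gives 5 routes.

5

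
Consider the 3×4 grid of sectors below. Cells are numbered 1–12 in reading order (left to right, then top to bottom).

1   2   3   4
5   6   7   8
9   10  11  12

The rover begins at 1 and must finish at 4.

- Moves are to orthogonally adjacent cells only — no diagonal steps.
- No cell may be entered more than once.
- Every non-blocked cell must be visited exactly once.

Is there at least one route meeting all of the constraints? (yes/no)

One route that works: 1 → 5 → 9 → 10 → 6 → 2 → 3 → 7 → 11 → 12 → 8 → 4.

yes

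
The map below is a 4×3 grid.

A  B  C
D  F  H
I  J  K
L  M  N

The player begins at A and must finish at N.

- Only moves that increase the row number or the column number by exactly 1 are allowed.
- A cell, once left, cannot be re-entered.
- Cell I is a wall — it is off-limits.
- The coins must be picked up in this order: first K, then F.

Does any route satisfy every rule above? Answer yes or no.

F lies above K, so going from K to F would need an upward move — but moves only go right/down, so K cannot be visited before F.

no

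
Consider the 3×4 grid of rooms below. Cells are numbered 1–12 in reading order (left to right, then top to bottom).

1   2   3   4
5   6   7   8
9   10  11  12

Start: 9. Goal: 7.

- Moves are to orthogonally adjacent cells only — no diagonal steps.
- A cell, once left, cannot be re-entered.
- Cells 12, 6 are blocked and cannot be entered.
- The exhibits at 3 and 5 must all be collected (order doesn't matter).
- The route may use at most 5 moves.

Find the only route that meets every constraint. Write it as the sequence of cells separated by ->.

The 5-move cap with required stops at 3, 5 leaves no slack for detours.
Route from 9: 2× up (reaching 1), 2× right (reaching 3), down to 7 — 5 moves in all.
Check: all required cells visited; 5 ≤ 5 moves.

9 -> 5 -> 1 -> 2 -> 3 -> 7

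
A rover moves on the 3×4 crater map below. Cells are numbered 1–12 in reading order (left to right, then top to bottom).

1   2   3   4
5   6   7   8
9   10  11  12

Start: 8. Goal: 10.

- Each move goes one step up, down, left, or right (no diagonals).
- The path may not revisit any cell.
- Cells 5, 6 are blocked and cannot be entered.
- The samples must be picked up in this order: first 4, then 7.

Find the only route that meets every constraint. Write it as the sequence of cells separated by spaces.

The waypoints must appear in the order 4, 7, with no cell reused.
Route from 8: up 1 to 4, left 1 to 3, down 2 to 11, left 1 to 10 — 5 moves in all.
Check: order respected (4 at step 1, 7 at step 3).

8 4 3 7 11 10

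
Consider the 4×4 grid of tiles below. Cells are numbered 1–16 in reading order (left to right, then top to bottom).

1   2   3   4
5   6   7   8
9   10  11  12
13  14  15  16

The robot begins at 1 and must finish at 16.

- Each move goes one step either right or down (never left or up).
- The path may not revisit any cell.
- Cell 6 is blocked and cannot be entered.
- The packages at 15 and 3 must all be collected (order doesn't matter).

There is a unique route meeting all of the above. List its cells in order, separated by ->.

Moves only go right or down, so the column and row indices never decrease.
Route from 1: 2× right (reaching 3), 3× down (reaching 15), right to 16 — 6 moves in all.
Check: all required cells visited.

1 -> 2 -> 3 -> 7 -> 11 -> 15 -> 16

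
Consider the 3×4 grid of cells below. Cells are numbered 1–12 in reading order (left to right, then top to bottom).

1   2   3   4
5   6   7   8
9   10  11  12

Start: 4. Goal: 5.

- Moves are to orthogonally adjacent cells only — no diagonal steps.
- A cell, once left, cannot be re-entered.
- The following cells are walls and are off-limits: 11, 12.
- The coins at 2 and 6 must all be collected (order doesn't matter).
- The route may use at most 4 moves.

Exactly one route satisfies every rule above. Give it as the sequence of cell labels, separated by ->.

The budget equals the shortest possible length, so every move has to be on a shortest route through the required cells.
Route from 4: left 2 to 2, down 1 to 6, left 1 to 5 — 4 moves in all.
Check: all required cells visited; 4 ≤ 4 moves.

4 -> 3 -> 2 -> 6 -> 5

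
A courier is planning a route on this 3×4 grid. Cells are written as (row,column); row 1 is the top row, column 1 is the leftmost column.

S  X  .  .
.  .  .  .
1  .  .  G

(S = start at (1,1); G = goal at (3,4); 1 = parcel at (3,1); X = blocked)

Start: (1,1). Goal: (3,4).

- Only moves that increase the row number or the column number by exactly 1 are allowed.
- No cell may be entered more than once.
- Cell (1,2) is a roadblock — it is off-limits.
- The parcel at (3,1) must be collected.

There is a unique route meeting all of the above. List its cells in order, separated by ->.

Moves only go right or down, so the column and row indices never decrease.
Route from (1,1): down 2 to (3,1), right 3 to (3,4) — 5 moves in all.
Check: all required cells visited.

(1,1) -> (2,1) -> (3,1) -> (3,2) -> (3,3) -> (3,4)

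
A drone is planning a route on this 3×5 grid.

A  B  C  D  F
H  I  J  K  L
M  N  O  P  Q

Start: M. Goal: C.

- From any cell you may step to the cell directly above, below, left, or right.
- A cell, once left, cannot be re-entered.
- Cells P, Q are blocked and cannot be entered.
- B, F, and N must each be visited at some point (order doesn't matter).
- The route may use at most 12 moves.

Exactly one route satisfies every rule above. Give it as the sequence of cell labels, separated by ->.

The 12-move cap with required stops at B, F, N leaves no slack for detours.
Route from M: up 2 to A, right 1 to B, down 2 to N, right 1 to O, up 1 to J, right 2 to L, up 1 to F, left 2 to C — 12 moves in all.
Check: all required cells visited; 12 ≤ 12 moves.

M -> H -> A -> B -> I -> N -> O -> J -> K -> L -> F -> D -> C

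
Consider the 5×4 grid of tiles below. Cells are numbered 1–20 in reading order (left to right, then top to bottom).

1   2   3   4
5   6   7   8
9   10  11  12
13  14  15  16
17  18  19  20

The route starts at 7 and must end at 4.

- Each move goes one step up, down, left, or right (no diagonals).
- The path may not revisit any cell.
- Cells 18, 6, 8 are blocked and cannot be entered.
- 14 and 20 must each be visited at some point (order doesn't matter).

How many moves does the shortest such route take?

14

Any route passes through 14 and 20 in some order between 7 and 4. Summing Manhattan distances along each leg and taking the cheapest ordering (7 → 14 → 20 → 4) gives a lower bound of 3 + 3 + 4 = 10 moves.
That bound ignores the blocked cells. Measuring each leg by the fewest moves that actually steer around them (7→20: 4; 20→14: 3; 14→4: 5) raises the lower bound to 12.
The shortest route satisfying every rule uses 14 moves: 7 → 11 → 12 → 16 → 20 → 19 → 15 → 14 → 10 → 9 → 5 → 1 → 2 → 3 → 4.
The no-revisit rule (legs can't share cells) pushes the minimum above the 12-move bound; an exhaustive check rules out every length from 12 to 13, leaving 14 as the minimum.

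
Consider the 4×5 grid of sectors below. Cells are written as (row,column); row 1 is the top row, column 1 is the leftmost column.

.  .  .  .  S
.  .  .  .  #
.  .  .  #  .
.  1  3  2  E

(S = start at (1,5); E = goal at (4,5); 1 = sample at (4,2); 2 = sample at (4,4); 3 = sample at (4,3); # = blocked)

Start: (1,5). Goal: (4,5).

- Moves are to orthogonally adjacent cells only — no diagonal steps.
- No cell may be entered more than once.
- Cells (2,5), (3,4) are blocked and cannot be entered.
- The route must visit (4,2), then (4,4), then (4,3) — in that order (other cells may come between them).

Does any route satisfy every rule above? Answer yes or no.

Ignoring the required order, 49 revisit-free routes from (1,5) to (4,5) pass through all of (4,2), (4,4), and (4,3); the waypoint orders that occur are (4,2) → (4,3) → (4,4) (49) — never (4,2) → (4,4) → (4,3).

no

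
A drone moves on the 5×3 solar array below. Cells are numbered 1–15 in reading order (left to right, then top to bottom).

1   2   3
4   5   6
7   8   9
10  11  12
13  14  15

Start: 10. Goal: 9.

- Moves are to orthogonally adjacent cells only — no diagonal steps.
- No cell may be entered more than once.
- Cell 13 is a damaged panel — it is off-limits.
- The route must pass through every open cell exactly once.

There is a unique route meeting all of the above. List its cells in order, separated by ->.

10 -> 7 -> 4 -> 1 -> 2 -> 3 -> 6 -> 5 -> 8 -> 11 -> 14 -> 15 -> 12 -> 9

Need to visit all 14 open cells exactly once, starting at 10 and ending at 9.
Cell 15 has only two open neighbours (12 and 14), so the path must pass straight through it: one of those is the cell it's entered from and the other is where it exits.
Route from 10: 3× up (reaching 1), 2× right (reaching 3), down to 6, left to 5, 3× down (reaching 14), right to 15, 2× up (reaching 9) — 13 moves in all.
Check: all 14 open cells covered.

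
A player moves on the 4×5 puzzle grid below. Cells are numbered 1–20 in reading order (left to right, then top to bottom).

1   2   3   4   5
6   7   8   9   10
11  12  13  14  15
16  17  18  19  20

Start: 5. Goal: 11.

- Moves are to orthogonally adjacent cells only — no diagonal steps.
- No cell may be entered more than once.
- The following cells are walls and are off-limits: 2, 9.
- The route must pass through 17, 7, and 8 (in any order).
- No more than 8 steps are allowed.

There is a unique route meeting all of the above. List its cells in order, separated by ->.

Any route must reach 17, 7, and 8 and still end at 11 within 8 moves, so the order of the required stops is forced.
Route from 5: 2× left (reaching 3), down to 8, left to 7, 2× down (reaching 17), left to 16, up to 11 — 8 moves in all.
Check: all required cells visited; 8 ≤ 8 moves.

5 -> 4 -> 3 -> 8 -> 7 -> 12 -> 17 -> 16 -> 11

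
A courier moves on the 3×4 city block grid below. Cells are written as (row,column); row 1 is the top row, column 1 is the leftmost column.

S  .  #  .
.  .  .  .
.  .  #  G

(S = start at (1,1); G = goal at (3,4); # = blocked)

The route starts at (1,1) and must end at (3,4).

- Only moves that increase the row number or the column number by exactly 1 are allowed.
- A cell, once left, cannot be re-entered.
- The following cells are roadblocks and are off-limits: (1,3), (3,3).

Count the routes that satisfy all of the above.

A right/down-only route from (1,1) to (3,4) makes exactly 2 down-moves and 3 right-moves in some order.
With no other constraints that would be C(5,2) = 10 routes.
Subtract routes through each blocked cell (inclusion–exclusion for overlaps): − through (1,3): 3 − through (3,3): 6 + through (1,3)&(3,3): 1 → 2.
That gives 2 routes.

2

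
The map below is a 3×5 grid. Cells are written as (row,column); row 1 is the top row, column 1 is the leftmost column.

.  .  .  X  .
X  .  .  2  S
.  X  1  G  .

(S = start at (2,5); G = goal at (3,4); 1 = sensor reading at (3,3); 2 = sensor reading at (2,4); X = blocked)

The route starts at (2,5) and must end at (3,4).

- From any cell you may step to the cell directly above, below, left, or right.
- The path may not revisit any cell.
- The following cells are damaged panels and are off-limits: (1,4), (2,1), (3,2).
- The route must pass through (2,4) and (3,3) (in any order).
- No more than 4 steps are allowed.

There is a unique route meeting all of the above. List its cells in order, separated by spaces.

Any route must reach (2,4) and (3,3) and still end at (3,4) within 4 moves, so the order of the required stops is forced.
Route from (2,5): 2× left (reaching (2,3)), down to (3,3), right to (3,4) — 4 moves in all.
Check: all required cells visited; 4 ≤ 4 moves.

(2,5) (2,4) (2,3) (3,3) (3,4)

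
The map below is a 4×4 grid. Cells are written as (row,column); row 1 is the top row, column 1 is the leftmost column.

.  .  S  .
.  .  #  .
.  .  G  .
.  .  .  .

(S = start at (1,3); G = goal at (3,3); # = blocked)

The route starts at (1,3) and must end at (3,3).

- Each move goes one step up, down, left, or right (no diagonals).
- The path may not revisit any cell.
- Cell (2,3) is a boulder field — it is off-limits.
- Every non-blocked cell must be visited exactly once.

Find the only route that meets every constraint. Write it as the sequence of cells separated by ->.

(1,3) -> (1,4) -> (2,4) -> (3,4) -> (4,4) -> (4,3) -> (4,2) -> (4,1) -> (3,1) -> (2,1) -> (1,1) -> (1,2) -> (2,2) -> (3,2) -> (3,3)

Need to visit all 15 open cells exactly once, starting at (1,3) and ending at (3,3).
Cell (4,4) has only two open neighbours ((3,4) and (4,3)), so the path must pass straight through it: one of those is the cell it's entered from and the other is where it exits.
Route from (1,3): right 1 to (1,4), down 3 to (4,4), left 3 to (4,1), up 3 to (1,1), right 1 to (1,2), down 2 to (3,2), right 1 to (3,3) — 14 moves in all.
Check: all 15 open cells covered.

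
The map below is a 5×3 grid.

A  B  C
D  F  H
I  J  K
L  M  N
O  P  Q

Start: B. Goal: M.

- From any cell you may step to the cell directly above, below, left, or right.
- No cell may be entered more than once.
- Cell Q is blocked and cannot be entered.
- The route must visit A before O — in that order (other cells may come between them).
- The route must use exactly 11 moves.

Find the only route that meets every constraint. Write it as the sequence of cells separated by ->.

B -> A -> D -> F -> H -> K -> J -> I -> L -> O -> P -> M

The waypoints must appear in the order A, O, with no cell reused.
Route from B: left to A, down to D, 2× right (reaching H), down to K, 2× left (reaching I), 2× down (reaching O), right to P, up to M — 11 moves in all.
Check: order respected (A at step 1, O at step 9); 11 moves as required.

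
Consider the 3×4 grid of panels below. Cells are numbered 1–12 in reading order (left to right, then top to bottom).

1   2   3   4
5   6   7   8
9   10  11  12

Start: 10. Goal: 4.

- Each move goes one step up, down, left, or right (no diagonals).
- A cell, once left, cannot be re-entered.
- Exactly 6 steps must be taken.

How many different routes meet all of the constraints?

9

Need simple routes of exactly 6 moves from 10 to 4 (Manhattan distance 4, so 1 moves are spent on a detour and 1 undoing it).
Branch systematically from the start, pruning whenever the remaining move budget drops below the Manhattan distance to 4 or differs from it in parity. Grouping the completions by first move — via 6: 3; via 9: 4; via 11: 2 — and summing: 3 + 4 + 2 = 9.
That gives 9 routes.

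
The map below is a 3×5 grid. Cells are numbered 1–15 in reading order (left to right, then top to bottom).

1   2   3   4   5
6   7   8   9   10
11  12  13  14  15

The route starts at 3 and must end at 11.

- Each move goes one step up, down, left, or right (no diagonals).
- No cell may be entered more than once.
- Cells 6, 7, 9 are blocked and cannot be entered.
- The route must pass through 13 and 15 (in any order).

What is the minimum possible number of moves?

8

Any route passes through 13 and 15 in some order between 3 and 11. Summing Manhattan distances along each leg and taking the cheapest ordering (3 → 15 → 13 → 11) gives a lower bound of 4 + 2 + 2 = 8 moves.
A route of 8 moves achieves this: 3 → 4 → 5 → 10 → 15 → 14 → 13 → 12 → 11.
Since 8 matches the lower bound, it is optimal.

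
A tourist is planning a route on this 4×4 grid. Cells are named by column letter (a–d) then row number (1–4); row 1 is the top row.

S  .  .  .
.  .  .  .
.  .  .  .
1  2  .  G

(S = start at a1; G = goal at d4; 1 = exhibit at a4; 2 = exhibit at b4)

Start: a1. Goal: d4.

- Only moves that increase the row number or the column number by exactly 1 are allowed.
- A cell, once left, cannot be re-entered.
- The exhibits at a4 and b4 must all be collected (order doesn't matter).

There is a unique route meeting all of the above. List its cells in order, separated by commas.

a1, a2, a3, a4, b4, c4, d4

Moves only go right or down, so the column and row indices never decrease.
Route from a1: down 3 to a4, right 3 to d4 — 6 moves in all.
Check: all required cells visited.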